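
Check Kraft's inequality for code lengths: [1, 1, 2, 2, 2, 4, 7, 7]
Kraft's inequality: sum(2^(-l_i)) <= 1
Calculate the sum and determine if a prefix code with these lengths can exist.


Sum = 2^(-1) + 2^(-1) + 2^(-2) + 2^(-2) + 2^(-2) + 2^(-4) + 2^(-7) + 2^(-7)
    = 0.5 + 0.5 + 0.25 + 0.25 + 0.25 + 0.0625 + 0.0078125 + 0.0078125
    = 234/128 = 1.828125
Since 1.828125 > 1, Kraft's inequality is NOT satisfied.
A prefix code with these lengths CANNOT exist.

Kraft sum = 1.828125. Not satisfied.


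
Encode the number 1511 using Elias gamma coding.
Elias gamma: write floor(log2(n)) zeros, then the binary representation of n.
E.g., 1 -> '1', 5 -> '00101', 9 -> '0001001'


num_bits = floor(log2(1511)) + 1 = 11
leading_zeros = num_bits - 1 = 10
binary(1511) = 10111100111

Elias gamma(1511) = '0000000000' + '10111100111' = 000000000010111100111 (21 bits)


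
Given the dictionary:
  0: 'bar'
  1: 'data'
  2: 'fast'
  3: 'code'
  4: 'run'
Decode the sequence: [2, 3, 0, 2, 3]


Look up each index in the dictionary:
  2 -> 'fast'
  3 -> 'code'
  0 -> 'bar'
  2 -> 'fast'
  3 -> 'code'

Decoded: "fast code bar fast code"


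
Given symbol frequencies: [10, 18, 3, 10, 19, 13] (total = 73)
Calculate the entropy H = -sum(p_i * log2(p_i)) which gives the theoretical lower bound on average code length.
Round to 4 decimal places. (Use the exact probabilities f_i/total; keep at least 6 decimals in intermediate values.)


Per-symbol terms -p_i * log2(p_i) with p_i = f_i/73:
  p = 10/73 = 0.136986: log2(p) = -2.867896, -p*log2(p) = 0.392863
  p = 18/73 = 0.246575: log2(p) = -2.019900, -p*log2(p) = 0.498057
  p = 3/73 = 0.041096: log2(p) = -4.604862, -p*log2(p) = 0.189241
  p = 10/73 = 0.136986: log2(p) = -2.867896, -p*log2(p) = 0.392863
  p = 19/73 = 0.260274: log2(p) = -1.941897, -p*log2(p) = 0.505425
  p = 13/73 = 0.178082: log2(p) = -2.489385, -p*log2(p) = 0.443315
H = 0.392863 + 0.498057 + 0.189241 + 0.392863 + 0.505425 + 0.443315 = 2.421764

H = 2.4218 bits/symbol


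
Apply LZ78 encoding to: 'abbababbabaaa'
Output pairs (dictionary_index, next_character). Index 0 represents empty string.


LZ78 encoding steps:
Dictionary: {0: ''}
Step 1: w='' (idx 0), next='a' -> output (0, 'a'), add 'a' as idx 1
Step 2: w='' (idx 0), next='b' -> output (0, 'b'), add 'b' as idx 2
Step 3: w='b' (idx 2), next='a' -> output (2, 'a'), add 'ba' as idx 3
Step 4: w='ba' (idx 3), next='b' -> output (3, 'b'), add 'bab' as idx 4
Step 5: w='bab' (idx 4), next='a' -> output (4, 'a'), add 'baba' as idx 5
Step 6: w='a' (idx 1), next='a' -> output (1, 'a'), add 'aa' as idx 6


Encoded: [(0, 'a'), (0, 'b'), (2, 'a'), (3, 'b'), (4, 'a'), (1, 'a')]


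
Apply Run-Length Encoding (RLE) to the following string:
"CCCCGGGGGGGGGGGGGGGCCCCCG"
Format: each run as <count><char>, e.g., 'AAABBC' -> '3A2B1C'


Scanning runs left to right:
  i=0: run of 'C' x 4 -> '4C'
  i=4: run of 'G' x 15 -> '15G'
  i=19: run of 'C' x 5 -> '5C'
  i=24: run of 'G' x 1 -> '1G'

RLE = 4C15G5C1G


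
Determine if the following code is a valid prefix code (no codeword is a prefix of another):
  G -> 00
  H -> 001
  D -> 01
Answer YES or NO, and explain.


Checking each pair (does one codeword prefix another?):
  G='00' vs H='001': prefix -- VIOLATION

NO -- this is NOT a valid prefix code. G (00) is a prefix of H (001).


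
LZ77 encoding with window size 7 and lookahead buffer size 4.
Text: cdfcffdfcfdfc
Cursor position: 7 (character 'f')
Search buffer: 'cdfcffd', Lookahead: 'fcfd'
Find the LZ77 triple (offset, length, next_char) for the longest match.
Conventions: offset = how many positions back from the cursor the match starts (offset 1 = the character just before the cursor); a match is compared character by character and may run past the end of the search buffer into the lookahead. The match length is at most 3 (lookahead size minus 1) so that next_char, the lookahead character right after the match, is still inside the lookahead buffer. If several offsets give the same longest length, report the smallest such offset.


Try each offset into the search buffer:
  offset=1 (pos 6, char 'd'): match length 0
  offset=2 (pos 5, char 'f'): match length 1
  offset=3 (pos 4, char 'f'): match length 1
  offset=4 (pos 3, char 'c'): match length 0
  offset=5 (pos 2, char 'f'): match length 3
  offset=6 (pos 1, char 'd'): match length 0
  offset=7 (pos 0, char 'c'): match length 0
Longest match has length 3 at offset 5.
next_char = character at position 7 + 3 = 10 -> 'd'

Best match: offset=5, length=3 (matching 'fcf' starting at position 2)
LZ77 triple: (5, 3, 'd')


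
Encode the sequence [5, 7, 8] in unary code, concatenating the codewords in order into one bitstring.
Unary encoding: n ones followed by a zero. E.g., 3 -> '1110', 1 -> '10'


Encode each number as n ones followed by a terminating 0:
  5 -> 111110 (6 bits)
  7 -> 11111110 (8 bits)
  8 -> 111111110 (9 bits)
Total length = 6 + 8 + 9 = 23 bits.

Unary([5, 7, 8]) = 11111011111110111111110 (23 bits)


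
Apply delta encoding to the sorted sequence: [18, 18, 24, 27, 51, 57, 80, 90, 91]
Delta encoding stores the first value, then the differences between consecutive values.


First value: 18
Deltas:
  18 - 18 = 0
  24 - 18 = 6
  27 - 24 = 3
  51 - 27 = 24
  57 - 51 = 6
  80 - 57 = 23
  90 - 80 = 10
  91 - 90 = 1


Delta encoded: [18, 0, 6, 3, 24, 6, 23, 10, 1]


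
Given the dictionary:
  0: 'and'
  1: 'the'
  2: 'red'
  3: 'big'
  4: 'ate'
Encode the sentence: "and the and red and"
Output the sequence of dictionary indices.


Look up each word in the dictionary:
  'and' -> 0
  'the' -> 1
  'and' -> 0
  'red' -> 2
  'and' -> 0

Encoded: [0, 1, 0, 2, 0]


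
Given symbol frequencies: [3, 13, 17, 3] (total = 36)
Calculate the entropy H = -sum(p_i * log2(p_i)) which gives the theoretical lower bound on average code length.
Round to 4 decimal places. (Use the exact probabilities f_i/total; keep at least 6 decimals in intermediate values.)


Per-symbol terms -p_i * log2(p_i) with p_i = f_i/36:
  p = 3/36 = 0.083333: log2(p) = -3.584963, -p*log2(p) = 0.298747
  p = 13/36 = 0.361111: log2(p) = -1.469485, -p*log2(p) = 0.530647
  p = 17/36 = 0.472222: log2(p) = -1.082462, -p*log2(p) = 0.511163
  p = 3/36 = 0.083333: log2(p) = -3.584963, -p*log2(p) = 0.298747
H = 0.298747 + 0.530647 + 0.511163 + 0.298747 = 1.639304

H = 1.6393 bits/symbol


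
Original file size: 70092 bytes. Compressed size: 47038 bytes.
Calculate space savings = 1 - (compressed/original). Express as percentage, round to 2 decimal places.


ratio = compressed/original = 47038/70092 = 0.671089
savings = 1 - ratio = 1 - 0.671089 = 0.328911
as a percentage: 0.328911 * 100 = 32.89%

Space savings = 1 - 47038/70092 = 32.89%


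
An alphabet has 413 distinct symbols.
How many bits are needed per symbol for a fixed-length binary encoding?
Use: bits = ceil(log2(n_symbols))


log2(413) = 8.69
Bracket: 2^8 = 256 < 413 <= 2^9 = 512
So ceil(log2(413)) = 9

bits = ceil(log2(413)) = ceil(8.69) = 9 bits


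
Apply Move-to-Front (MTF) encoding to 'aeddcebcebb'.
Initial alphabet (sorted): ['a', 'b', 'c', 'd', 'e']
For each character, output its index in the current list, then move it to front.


MTF encoding:
'a': index 0 in ['a', 'b', 'c', 'd', 'e'] -> ['a', 'b', 'c', 'd', 'e']
'e': index 4 in ['a', 'b', 'c', 'd', 'e'] -> ['e', 'a', 'b', 'c', 'd']
'd': index 4 in ['e', 'a', 'b', 'c', 'd'] -> ['d', 'e', 'a', 'b', 'c']
'd': index 0 in ['d', 'e', 'a', 'b', 'c'] -> ['d', 'e', 'a', 'b', 'c']
'c': index 4 in ['d', 'e', 'a', 'b', 'c'] -> ['c', 'd', 'e', 'a', 'b']
'e': index 2 in ['c', 'd', 'e', 'a', 'b'] -> ['e', 'c', 'd', 'a', 'b']
'b': index 4 in ['e', 'c', 'd', 'a', 'b'] -> ['b', 'e', 'c', 'd', 'a']
'c': index 2 in ['b', 'e', 'c', 'd', 'a'] -> ['c', 'b', 'e', 'd', 'a']
'e': index 2 in ['c', 'b', 'e', 'd', 'a'] -> ['e', 'c', 'b', 'd', 'a']
'b': index 2 in ['e', 'c', 'b', 'd', 'a'] -> ['b', 'e', 'c', 'd', 'a']
'b': index 0 in ['b', 'e', 'c', 'd', 'a'] -> ['b', 'e', 'c', 'd', 'a']


Output: [0, 4, 4, 0, 4, 2, 4, 2, 2, 2, 0]


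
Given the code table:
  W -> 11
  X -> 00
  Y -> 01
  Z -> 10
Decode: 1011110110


Decoding:
10 -> Z
11 -> W
11 -> W
01 -> Y
10 -> Z


Result: ZWWYZ


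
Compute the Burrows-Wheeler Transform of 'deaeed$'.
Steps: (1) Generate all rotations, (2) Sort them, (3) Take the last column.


Rotations (sorted):
  0: $deaeed -> last char: d
  1: aeed$de -> last char: e
  2: d$deaee -> last char: e
  3: deaeed$ -> last char: $
  4: eaeed$d -> last char: d
  5: ed$deae -> last char: e
  6: eed$dea -> last char: a


BWT = dee$dea


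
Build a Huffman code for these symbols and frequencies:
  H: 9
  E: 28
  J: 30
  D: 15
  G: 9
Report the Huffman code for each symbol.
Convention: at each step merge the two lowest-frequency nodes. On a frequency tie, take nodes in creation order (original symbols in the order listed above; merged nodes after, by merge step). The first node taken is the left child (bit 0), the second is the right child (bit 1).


Huffman tree construction:
Step 1: Merge H(9) + G(9) = 18
Step 2: Merge D(15) + (H+G)(18) = 33
Step 3: Merge E(28) + J(30) = 58
Step 4: Merge (D+(H+G))(33) + (E+J)(58) = 91
Read each symbol's code off the tree from the root (left child = 0, right child = 1).

Codes:
  H: 010 (length 3)
  E: 10 (length 2)
  J: 11 (length 2)
  D: 00 (length 2)
  G: 011 (length 3)
Average code length: 200/91 = 2.1978 bits/symbol


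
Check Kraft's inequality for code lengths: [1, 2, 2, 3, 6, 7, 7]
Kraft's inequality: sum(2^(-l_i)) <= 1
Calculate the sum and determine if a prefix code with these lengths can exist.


Sum = 2^(-1) + 2^(-2) + 2^(-2) + 2^(-3) + 2^(-6) + 2^(-7) + 2^(-7)
    = 0.5 + 0.25 + 0.25 + 0.125 + 0.015625 + 0.0078125 + 0.0078125
    = 148/128 = 1.15625
Since 1.15625 > 1, Kraft's inequality is NOT satisfied.
A prefix code with these lengths CANNOT exist.

Kraft sum = 1.15625. Not satisfied.


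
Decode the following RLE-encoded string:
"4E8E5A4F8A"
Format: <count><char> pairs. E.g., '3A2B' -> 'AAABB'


Expanding each <count><char> pair:
  4E -> 'EEEE'
  8E -> 'EEEEEEEE'
  5A -> 'AAAAA'
  4F -> 'FFFF'
  8A -> 'AAAAAAAA'

Decoded = EEEEEEEEEEEEAAAAAFFFFAAAAAAAA


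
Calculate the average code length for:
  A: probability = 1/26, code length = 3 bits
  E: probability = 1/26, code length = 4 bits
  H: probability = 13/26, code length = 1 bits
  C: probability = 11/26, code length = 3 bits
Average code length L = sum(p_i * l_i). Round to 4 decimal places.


Weighted contributions p_i * l_i:
  A: (1/26) * 3 = 3/26
  E: (1/26) * 4 = 4/26
  H: (13/26) * 1 = 13/26
  C: (11/26) * 3 = 33/26
Sum = (3 + 4 + 13 + 33)/26 = 53/26

L = 53/26 = 2.0385 bits/symbol


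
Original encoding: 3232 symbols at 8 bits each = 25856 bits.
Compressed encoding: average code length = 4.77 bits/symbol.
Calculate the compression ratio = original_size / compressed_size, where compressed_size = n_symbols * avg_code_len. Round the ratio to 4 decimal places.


original_size = n_symbols * orig_bits = 3232 * 8 = 25856 bits
compressed_size = n_symbols * avg_code_len = 3232 * 4.77 = 15416.64 bits
ratio = original_size / compressed_size = 25856 / 15416.64 = 1.6771

Compression ratio = 1.6771


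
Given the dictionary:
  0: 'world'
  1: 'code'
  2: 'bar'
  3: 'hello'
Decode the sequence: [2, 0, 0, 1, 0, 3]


Look up each index in the dictionary:
  2 -> 'bar'
  0 -> 'world'
  0 -> 'world'
  1 -> 'code'
  0 -> 'world'
  3 -> 'hello'

Decoded: "bar world world code world hello"


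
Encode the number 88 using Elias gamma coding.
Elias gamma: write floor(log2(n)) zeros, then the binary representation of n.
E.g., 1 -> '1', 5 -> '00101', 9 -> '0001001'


num_bits = floor(log2(88)) + 1 = 7
leading_zeros = num_bits - 1 = 6
binary(88) = 1011000

Elias gamma(88) = '000000' + '1011000' = 0000001011000 (13 bits)


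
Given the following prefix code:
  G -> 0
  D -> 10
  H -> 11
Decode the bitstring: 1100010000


Decoding step by step:
Bits 11 -> H
Bits 0 -> G
Bits 0 -> G
Bits 0 -> G
Bits 10 -> D
Bits 0 -> G
Bits 0 -> G
Bits 0 -> G


Decoded message: HGGGDGGG


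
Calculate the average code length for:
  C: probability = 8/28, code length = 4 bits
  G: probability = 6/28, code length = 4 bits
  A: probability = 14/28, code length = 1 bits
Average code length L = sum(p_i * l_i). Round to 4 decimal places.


Weighted contributions p_i * l_i:
  C: (8/28) * 4 = 32/28
  G: (6/28) * 4 = 24/28
  A: (14/28) * 1 = 14/28
Sum = (32 + 24 + 14)/28 = 70/28

L = 70/28 = 2.5000 bits/symbol


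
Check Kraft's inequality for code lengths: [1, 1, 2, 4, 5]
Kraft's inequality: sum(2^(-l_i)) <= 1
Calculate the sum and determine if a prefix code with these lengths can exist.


Sum = 2^(-1) + 2^(-1) + 2^(-2) + 2^(-4) + 2^(-5)
    = 0.5 + 0.5 + 0.25 + 0.0625 + 0.03125
    = 43/32 = 1.34375
Since 1.34375 > 1, Kraft's inequality is NOT satisfied.
A prefix code with these lengths CANNOT exist.

Kraft sum = 1.34375. Not satisfied.


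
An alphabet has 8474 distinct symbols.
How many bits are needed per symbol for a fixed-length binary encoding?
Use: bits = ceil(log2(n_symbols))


log2(8474) = 13.0488
Bracket: 2^13 = 8192 < 8474 <= 2^14 = 16384
So ceil(log2(8474)) = 14

bits = ceil(log2(8474)) = ceil(13.0488) = 14 bits


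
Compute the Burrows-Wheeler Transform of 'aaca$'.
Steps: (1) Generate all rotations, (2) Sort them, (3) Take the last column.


Rotations (sorted):
  0: $aaca -> last char: a
  1: a$aac -> last char: c
  2: aaca$ -> last char: $
  3: aca$a -> last char: a
  4: ca$aa -> last char: a


BWT = ac$aa


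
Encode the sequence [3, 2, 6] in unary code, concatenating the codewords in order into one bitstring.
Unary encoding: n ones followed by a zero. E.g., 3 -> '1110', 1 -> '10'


Encode each number as n ones followed by a terminating 0:
  3 -> 1110 (4 bits)
  2 -> 110 (3 bits)
  6 -> 1111110 (7 bits)
Total length = 4 + 3 + 7 = 14 bits.

Unary([3, 2, 6]) = 11101101111110 (14 bits)


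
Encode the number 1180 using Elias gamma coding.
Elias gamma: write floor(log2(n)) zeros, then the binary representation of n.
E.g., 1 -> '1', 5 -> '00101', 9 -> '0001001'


num_bits = floor(log2(1180)) + 1 = 11
leading_zeros = num_bits - 1 = 10
binary(1180) = 10010011100

Elias gamma(1180) = '0000000000' + '10010011100' = 000000000010010011100 (21 bits)


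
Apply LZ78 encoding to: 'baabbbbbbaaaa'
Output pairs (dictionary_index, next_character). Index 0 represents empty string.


LZ78 encoding steps:
Dictionary: {0: ''}
Step 1: w='' (idx 0), next='b' -> output (0, 'b'), add 'b' as idx 1
Step 2: w='' (idx 0), next='a' -> output (0, 'a'), add 'a' as idx 2
Step 3: w='a' (idx 2), next='b' -> output (2, 'b'), add 'ab' as idx 3
Step 4: w='b' (idx 1), next='b' -> output (1, 'b'), add 'bb' as idx 4
Step 5: w='bb' (idx 4), next='b' -> output (4, 'b'), add 'bbb' as idx 5
Step 6: w='a' (idx 2), next='a' -> output (2, 'a'), add 'aa' as idx 6
Step 7: w='aa' (idx 6), end of input -> output (6, '')


Encoded: [(0, 'b'), (0, 'a'), (2, 'b'), (1, 'b'), (4, 'b'), (2, 'a'), (6, '')]


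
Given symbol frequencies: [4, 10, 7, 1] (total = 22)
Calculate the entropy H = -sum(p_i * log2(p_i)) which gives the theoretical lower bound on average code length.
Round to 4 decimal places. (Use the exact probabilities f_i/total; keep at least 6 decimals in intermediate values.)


Per-symbol terms -p_i * log2(p_i) with p_i = f_i/22:
  p = 4/22 = 0.181818: log2(p) = -2.459432, -p*log2(p) = 0.447169
  p = 10/22 = 0.454545: log2(p) = -1.137504, -p*log2(p) = 0.517047
  p = 7/22 = 0.318182: log2(p) = -1.652077, -p*log2(p) = 0.525661
  p = 1/22 = 0.045455: log2(p) = -4.459432, -p*log2(p) = 0.202701
H = 0.447169 + 0.517047 + 0.525661 + 0.202701 = 1.692578

H = 1.6926 bits/symbol


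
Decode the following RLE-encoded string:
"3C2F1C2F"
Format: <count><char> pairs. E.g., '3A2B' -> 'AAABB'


Expanding each <count><char> pair:
  3C -> 'CCC'
  2F -> 'FF'
  1C -> 'C'
  2F -> 'FF'

Decoded = CCCFFCFF


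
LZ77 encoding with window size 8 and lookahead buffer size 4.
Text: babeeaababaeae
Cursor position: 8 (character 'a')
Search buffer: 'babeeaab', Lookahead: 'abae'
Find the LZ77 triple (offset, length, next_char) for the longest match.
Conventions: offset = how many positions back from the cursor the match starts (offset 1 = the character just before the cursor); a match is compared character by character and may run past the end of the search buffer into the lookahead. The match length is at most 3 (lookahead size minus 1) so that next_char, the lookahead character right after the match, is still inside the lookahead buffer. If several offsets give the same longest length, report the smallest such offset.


Try each offset into the search buffer:
  offset=1 (pos 7, char 'b'): match length 0
  offset=2 (pos 6, char 'a'): match length 3
  offset=3 (pos 5, char 'a'): match length 1
  offset=4 (pos 4, char 'e'): match length 0
  offset=5 (pos 3, char 'e'): match length 0
  offset=6 (pos 2, char 'b'): match length 0
  offset=7 (pos 1, char 'a'): match length 2
  offset=8 (pos 0, char 'b'): match length 0
Longest match has length 3 at offset 2.
next_char = character at position 8 + 3 = 11 -> 'e'

Best match: offset=2, length=3 (matching 'aba' starting at position 6)
LZ77 triple: (2, 3, 'e')


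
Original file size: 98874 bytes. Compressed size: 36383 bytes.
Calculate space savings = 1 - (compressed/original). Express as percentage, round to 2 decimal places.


ratio = compressed/original = 36383/98874 = 0.367973
savings = 1 - ratio = 1 - 0.367973 = 0.632027
as a percentage: 0.632027 * 100 = 63.2%

Space savings = 1 - 36383/98874 = 63.2%


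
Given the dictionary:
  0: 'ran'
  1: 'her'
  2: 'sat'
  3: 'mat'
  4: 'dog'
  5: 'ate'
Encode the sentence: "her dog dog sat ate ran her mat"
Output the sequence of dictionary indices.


Look up each word in the dictionary:
  'her' -> 1
  'dog' -> 4
  'dog' -> 4
  'sat' -> 2
  'ate' -> 5
  'ran' -> 0
  'her' -> 1
  'mat' -> 3

Encoded: [1, 4, 4, 2, 5, 0, 1, 3]


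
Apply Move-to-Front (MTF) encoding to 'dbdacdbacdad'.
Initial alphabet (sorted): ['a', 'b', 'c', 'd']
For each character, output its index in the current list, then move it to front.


MTF encoding:
'd': index 3 in ['a', 'b', 'c', 'd'] -> ['d', 'a', 'b', 'c']
'b': index 2 in ['d', 'a', 'b', 'c'] -> ['b', 'd', 'a', 'c']
'd': index 1 in ['b', 'd', 'a', 'c'] -> ['d', 'b', 'a', 'c']
'a': index 2 in ['d', 'b', 'a', 'c'] -> ['a', 'd', 'b', 'c']
'c': index 3 in ['a', 'd', 'b', 'c'] -> ['c', 'a', 'd', 'b']
'd': index 2 in ['c', 'a', 'd', 'b'] -> ['d', 'c', 'a', 'b']
'b': index 3 in ['d', 'c', 'a', 'b'] -> ['b', 'd', 'c', 'a']
'a': index 3 in ['b', 'd', 'c', 'a'] -> ['a', 'b', 'd', 'c']
'c': index 3 in ['a', 'b', 'd', 'c'] -> ['c', 'a', 'b', 'd']
'd': index 3 in ['c', 'a', 'b', 'd'] -> ['d', 'c', 'a', 'b']
'a': index 2 in ['d', 'c', 'a', 'b'] -> ['a', 'd', 'c', 'b']
'd': index 1 in ['a', 'd', 'c', 'b'] -> ['d', 'a', 'c', 'b']


Output: [3, 2, 1, 2, 3, 2, 3, 3, 3, 3, 2, 1]


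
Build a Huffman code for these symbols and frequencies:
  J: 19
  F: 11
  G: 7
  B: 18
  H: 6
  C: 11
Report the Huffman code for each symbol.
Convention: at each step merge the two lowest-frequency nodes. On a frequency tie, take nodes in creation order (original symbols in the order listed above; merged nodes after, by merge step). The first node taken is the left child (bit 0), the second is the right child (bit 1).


Huffman tree construction:
Step 1: Merge H(6) + G(7) = 13
Step 2: Merge F(11) + C(11) = 22
Step 3: Merge (H+G)(13) + B(18) = 31
Step 4: Merge J(19) + (F+C)(22) = 41
Step 5: Merge ((H+G)+B)(31) + (J+(F+C))(41) = 72
Read each symbol's code off the tree from the root (left child = 0, right child = 1).

Codes:
  J: 10 (length 2)
  F: 110 (length 3)
  G: 001 (length 3)
  B: 01 (length 2)
  H: 000 (length 3)
  C: 111 (length 3)
Average code length: 179/72 = 2.4861 bits/symbol


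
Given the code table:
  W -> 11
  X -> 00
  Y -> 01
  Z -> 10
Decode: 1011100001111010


Decoding:
10 -> Z
11 -> W
10 -> Z
00 -> X
01 -> Y
11 -> W
10 -> Z
10 -> Z


Result: ZWZXYWZZ


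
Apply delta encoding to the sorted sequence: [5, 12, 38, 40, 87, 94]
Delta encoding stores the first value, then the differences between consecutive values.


First value: 5
Deltas:
  12 - 5 = 7
  38 - 12 = 26
  40 - 38 = 2
  87 - 40 = 47
  94 - 87 = 7


Delta encoded: [5, 7, 26, 2, 47, 7]


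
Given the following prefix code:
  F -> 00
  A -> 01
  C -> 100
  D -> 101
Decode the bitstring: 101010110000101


Decoding step by step:
Bits 101 -> D
Bits 01 -> A
Bits 01 -> A
Bits 100 -> C
Bits 00 -> F
Bits 101 -> D


Decoded message: DAACFD


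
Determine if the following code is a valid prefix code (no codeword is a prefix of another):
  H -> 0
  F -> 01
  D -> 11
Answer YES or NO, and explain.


Checking each pair (does one codeword prefix another?):
  H='0' vs F='01': prefix -- VIOLATION

NO -- this is NOT a valid prefix code. H (0) is a prefix of F (01).


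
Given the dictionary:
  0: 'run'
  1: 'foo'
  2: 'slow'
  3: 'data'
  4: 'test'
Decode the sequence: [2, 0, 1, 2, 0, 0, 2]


Look up each index in the dictionary:
  2 -> 'slow'
  0 -> 'run'
  1 -> 'foo'
  2 -> 'slow'
  0 -> 'run'
  0 -> 'run'
  2 -> 'slow'

Decoded: "slow run foo slow run run slow"


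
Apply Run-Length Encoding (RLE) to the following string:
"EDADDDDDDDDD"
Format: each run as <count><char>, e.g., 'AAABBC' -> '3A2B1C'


Scanning runs left to right:
  i=0: run of 'E' x 1 -> '1E'
  i=1: run of 'D' x 1 -> '1D'
  i=2: run of 'A' x 1 -> '1A'
  i=3: run of 'D' x 9 -> '9D'

RLE = 1E1D1A9D


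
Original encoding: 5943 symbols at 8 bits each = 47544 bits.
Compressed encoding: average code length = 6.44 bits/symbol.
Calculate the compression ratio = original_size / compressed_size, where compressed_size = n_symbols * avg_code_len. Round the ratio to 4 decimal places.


original_size = n_symbols * orig_bits = 5943 * 8 = 47544 bits
compressed_size = n_symbols * avg_code_len = 5943 * 6.44 = 38272.92 bits
ratio = original_size / compressed_size = 47544 / 38272.92 = 1.2422

Compression ratio = 1.2422


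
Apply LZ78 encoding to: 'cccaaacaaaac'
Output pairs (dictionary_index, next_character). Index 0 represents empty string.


LZ78 encoding steps:
Dictionary: {0: ''}
Step 1: w='' (idx 0), next='c' -> output (0, 'c'), add 'c' as idx 1
Step 2: w='c' (idx 1), next='c' -> output (1, 'c'), add 'cc' as idx 2
Step 3: w='' (idx 0), next='a' -> output (0, 'a'), add 'a' as idx 3
Step 4: w='a' (idx 3), next='a' -> output (3, 'a'), add 'aa' as idx 4
Step 5: w='c' (idx 1), next='a' -> output (1, 'a'), add 'ca' as idx 5
Step 6: w='aa' (idx 4), next='a' -> output (4, 'a'), add 'aaa' as idx 6
Step 7: w='c' (idx 1), end of input -> output (1, '')


Encoded: [(0, 'c'), (1, 'c'), (0, 'a'), (3, 'a'), (1, 'a'), (4, 'a'), (1, '')]


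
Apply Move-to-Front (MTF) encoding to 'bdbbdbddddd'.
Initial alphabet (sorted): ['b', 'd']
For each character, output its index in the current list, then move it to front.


MTF encoding:
'b': index 0 in ['b', 'd'] -> ['b', 'd']
'd': index 1 in ['b', 'd'] -> ['d', 'b']
'b': index 1 in ['d', 'b'] -> ['b', 'd']
'b': index 0 in ['b', 'd'] -> ['b', 'd']
'd': index 1 in ['b', 'd'] -> ['d', 'b']
'b': index 1 in ['d', 'b'] -> ['b', 'd']
'd': index 1 in ['b', 'd'] -> ['d', 'b']
'd': index 0 in ['d', 'b'] -> ['d', 'b']
'd': index 0 in ['d', 'b'] -> ['d', 'b']
'd': index 0 in ['d', 'b'] -> ['d', 'b']
'd': index 0 in ['d', 'b'] -> ['d', 'b']


Output: [0, 1, 1, 0, 1, 1, 1, 0, 0, 0, 0]


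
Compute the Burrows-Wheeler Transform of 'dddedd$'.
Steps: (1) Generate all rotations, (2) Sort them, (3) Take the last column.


Rotations (sorted):
  0: $dddedd -> last char: d
  1: d$ddded -> last char: d
  2: dd$ddde -> last char: e
  3: dddedd$ -> last char: $
  4: ddedd$d -> last char: d
  5: dedd$dd -> last char: d
  6: edd$ddd -> last char: d


BWT = dde$ddd


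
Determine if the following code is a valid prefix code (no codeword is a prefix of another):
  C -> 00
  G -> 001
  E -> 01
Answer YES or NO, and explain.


Checking each pair (does one codeword prefix another?):
  C='00' vs G='001': prefix -- VIOLATION

NO -- this is NOT a valid prefix code. C (00) is a prefix of G (001).


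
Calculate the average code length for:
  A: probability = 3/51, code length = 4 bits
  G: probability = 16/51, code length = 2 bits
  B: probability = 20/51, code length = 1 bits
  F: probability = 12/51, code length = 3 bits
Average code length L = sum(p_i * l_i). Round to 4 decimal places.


Weighted contributions p_i * l_i:
  A: (3/51) * 4 = 12/51
  G: (16/51) * 2 = 32/51
  B: (20/51) * 1 = 20/51
  F: (12/51) * 3 = 36/51
Sum = (12 + 32 + 20 + 36)/51 = 100/51

L = 100/51 = 1.9608 bits/symbol


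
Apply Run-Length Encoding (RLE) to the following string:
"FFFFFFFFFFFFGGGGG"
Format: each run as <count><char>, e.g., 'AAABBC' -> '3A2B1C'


Scanning runs left to right:
  i=0: run of 'F' x 12 -> '12F'
  i=12: run of 'G' x 5 -> '5G'

RLE = 12F5G


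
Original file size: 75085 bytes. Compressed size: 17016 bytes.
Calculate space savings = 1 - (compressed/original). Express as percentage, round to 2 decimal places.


ratio = compressed/original = 17016/75085 = 0.226623
savings = 1 - ratio = 1 - 0.226623 = 0.773377
as a percentage: 0.773377 * 100 = 77.34%

Space savings = 1 - 17016/75085 = 77.34%


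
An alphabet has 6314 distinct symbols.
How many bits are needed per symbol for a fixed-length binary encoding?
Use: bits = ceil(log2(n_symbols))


log2(6314) = 12.6243
Bracket: 2^12 = 4096 < 6314 <= 2^13 = 8192
So ceil(log2(6314)) = 13

bits = ceil(log2(6314)) = ceil(12.6243) = 13 bits


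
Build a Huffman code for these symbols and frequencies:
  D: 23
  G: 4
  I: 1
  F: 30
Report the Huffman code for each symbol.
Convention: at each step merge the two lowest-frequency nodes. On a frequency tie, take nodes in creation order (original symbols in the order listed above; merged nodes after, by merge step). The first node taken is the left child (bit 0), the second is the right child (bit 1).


Huffman tree construction:
Step 1: Merge I(1) + G(4) = 5
Step 2: Merge (I+G)(5) + D(23) = 28
Step 3: Merge ((I+G)+D)(28) + F(30) = 58
Read each symbol's code off the tree from the root (left child = 0, right child = 1).

Codes:
  D: 01 (length 2)
  G: 001 (length 3)
  I: 000 (length 3)
  F: 1 (length 1)
Average code length: 91/58 = 1.5690 bits/symbol


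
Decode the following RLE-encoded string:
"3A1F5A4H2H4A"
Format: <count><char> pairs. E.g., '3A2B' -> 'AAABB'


Expanding each <count><char> pair:
  3A -> 'AAA'
  1F -> 'F'
  5A -> 'AAAAA'
  4H -> 'HHHH'
  2H -> 'HH'
  4A -> 'AAAA'

Decoded = AAAFAAAAAHHHHHHAAAA


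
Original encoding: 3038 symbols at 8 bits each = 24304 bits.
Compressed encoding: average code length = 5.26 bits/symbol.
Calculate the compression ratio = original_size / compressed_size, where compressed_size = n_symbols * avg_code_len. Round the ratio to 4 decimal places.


original_size = n_symbols * orig_bits = 3038 * 8 = 24304 bits
compressed_size = n_symbols * avg_code_len = 3038 * 5.26 = 15979.88 bits
ratio = original_size / compressed_size = 24304 / 15979.88 = 1.5209

Compression ratio = 1.5209


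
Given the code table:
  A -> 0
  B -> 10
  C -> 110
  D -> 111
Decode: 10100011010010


Decoding:
10 -> B
10 -> B
0 -> A
0 -> A
110 -> C
10 -> B
0 -> A
10 -> B


Result: BBAACBAB


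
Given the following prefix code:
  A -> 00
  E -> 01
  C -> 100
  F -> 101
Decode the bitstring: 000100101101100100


Decoding step by step:
Bits 00 -> A
Bits 01 -> E
Bits 00 -> A
Bits 101 -> F
Bits 101 -> F
Bits 100 -> C
Bits 100 -> C


Decoded message: AEAFFCC


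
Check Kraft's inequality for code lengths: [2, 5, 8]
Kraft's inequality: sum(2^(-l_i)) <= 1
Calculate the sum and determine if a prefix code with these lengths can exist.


Sum = 2^(-2) + 2^(-5) + 2^(-8)
    = 0.25 + 0.03125 + 0.00390625
    = 73/256 = 0.28515625
Since 0.28515625 <= 1, Kraft's inequality IS satisfied.
A prefix code with these lengths CAN exist.

Kraft sum = 0.28515625. Satisfied.


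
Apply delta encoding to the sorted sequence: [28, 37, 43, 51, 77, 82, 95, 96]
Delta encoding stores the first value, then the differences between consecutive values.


First value: 28
Deltas:
  37 - 28 = 9
  43 - 37 = 6
  51 - 43 = 8
  77 - 51 = 26
  82 - 77 = 5
  95 - 82 = 13
  96 - 95 = 1


Delta encoded: [28, 9, 6, 8, 26, 5, 13, 1]


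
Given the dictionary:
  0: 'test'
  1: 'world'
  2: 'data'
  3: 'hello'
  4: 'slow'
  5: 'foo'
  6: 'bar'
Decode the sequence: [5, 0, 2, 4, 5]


Look up each index in the dictionary:
  5 -> 'foo'
  0 -> 'test'
  2 -> 'data'
  4 -> 'slow'
  5 -> 'foo'

Decoded: "foo test data slow foo"


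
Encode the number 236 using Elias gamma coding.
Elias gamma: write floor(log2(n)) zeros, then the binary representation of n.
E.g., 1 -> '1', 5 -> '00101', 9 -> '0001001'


num_bits = floor(log2(236)) + 1 = 8
leading_zeros = num_bits - 1 = 7
binary(236) = 11101100

Elias gamma(236) = '0000000' + '11101100' = 000000011101100 (15 bits)


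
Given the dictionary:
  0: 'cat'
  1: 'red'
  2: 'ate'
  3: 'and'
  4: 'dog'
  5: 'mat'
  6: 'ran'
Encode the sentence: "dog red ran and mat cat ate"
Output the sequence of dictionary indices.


Look up each word in the dictionary:
  'dog' -> 4
  'red' -> 1
  'ran' -> 6
  'and' -> 3
  'mat' -> 5
  'cat' -> 0
  'ate' -> 2

Encoded: [4, 1, 6, 3, 5, 0, 2]


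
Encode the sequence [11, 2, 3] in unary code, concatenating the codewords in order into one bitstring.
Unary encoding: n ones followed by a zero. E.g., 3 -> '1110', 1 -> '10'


Encode each number as n ones followed by a terminating 0:
  11 -> 111111111110 (12 bits)
  2 -> 110 (3 bits)
  3 -> 1110 (4 bits)
Total length = 12 + 3 + 4 = 19 bits.

Unary([11, 2, 3]) = 1111111111101101110 (19 bits)


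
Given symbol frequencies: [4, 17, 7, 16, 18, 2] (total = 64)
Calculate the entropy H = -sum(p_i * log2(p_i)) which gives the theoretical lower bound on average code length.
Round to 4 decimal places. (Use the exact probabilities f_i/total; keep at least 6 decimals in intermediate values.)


Per-symbol terms -p_i * log2(p_i) with p_i = f_i/64:
  p = 4/64 = 0.062500: log2(p) = -4.000000, -p*log2(p) = 0.250000
  p = 17/64 = 0.265625: log2(p) = -1.912537, -p*log2(p) = 0.508018
  p = 7/64 = 0.109375: log2(p) = -3.192645, -p*log2(p) = 0.349196
  p = 16/64 = 0.250000: log2(p) = -2.000000, -p*log2(p) = 0.500000
  p = 18/64 = 0.281250: log2(p) = -1.830075, -p*log2(p) = 0.514709
  p = 2/64 = 0.031250: log2(p) = -5.000000, -p*log2(p) = 0.156250
H = 0.250000 + 0.508018 + 0.349196 + 0.500000 + 0.514709 + 0.156250 = 2.278173

H = 2.2782 bits/symbol


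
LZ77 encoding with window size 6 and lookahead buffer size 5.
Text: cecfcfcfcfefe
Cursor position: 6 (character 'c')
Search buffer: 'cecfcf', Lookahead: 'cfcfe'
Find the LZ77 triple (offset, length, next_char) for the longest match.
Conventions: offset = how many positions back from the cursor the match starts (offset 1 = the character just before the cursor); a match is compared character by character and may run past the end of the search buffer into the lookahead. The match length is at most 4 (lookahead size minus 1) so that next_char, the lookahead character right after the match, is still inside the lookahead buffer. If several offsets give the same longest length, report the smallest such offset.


Try each offset into the search buffer:
  offset=1 (pos 5, char 'f'): match length 0
  offset=2 (pos 4, char 'c'): match length 4
  offset=3 (pos 3, char 'f'): match length 0
  offset=4 (pos 2, char 'c'): match length 4
  offset=5 (pos 1, char 'e'): match length 0
  offset=6 (pos 0, char 'c'): match length 1
Longest match has length 4, found at offsets 2, 4; take the smallest, offset 2.
next_char = character at position 6 + 4 = 10 -> 'e'

Best match: offset=2, length=4 (matching 'cfcf' starting at position 4)
LZ77 triple: (2, 4, 'e')


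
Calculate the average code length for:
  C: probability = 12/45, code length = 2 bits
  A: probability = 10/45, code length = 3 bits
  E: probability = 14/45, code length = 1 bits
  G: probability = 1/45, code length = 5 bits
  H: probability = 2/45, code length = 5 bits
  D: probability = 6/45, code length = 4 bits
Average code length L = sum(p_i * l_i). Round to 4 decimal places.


Weighted contributions p_i * l_i:
  C: (12/45) * 2 = 24/45
  A: (10/45) * 3 = 30/45
  E: (14/45) * 1 = 14/45
  G: (1/45) * 5 = 5/45
  H: (2/45) * 5 = 10/45
  D: (6/45) * 4 = 24/45
Sum = (24 + 30 + 14 + 5 + 10 + 24)/45 = 107/45

L = 107/45 = 2.3778 bits/symbol


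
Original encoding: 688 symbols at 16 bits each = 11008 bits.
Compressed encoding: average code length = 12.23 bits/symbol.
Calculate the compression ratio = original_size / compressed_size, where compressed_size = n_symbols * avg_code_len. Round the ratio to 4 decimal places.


original_size = n_symbols * orig_bits = 688 * 16 = 11008 bits
compressed_size = n_symbols * avg_code_len = 688 * 12.23 = 8414.24 bits
ratio = original_size / compressed_size = 11008 / 8414.24 = 1.3083

Compression ratio = 1.3083


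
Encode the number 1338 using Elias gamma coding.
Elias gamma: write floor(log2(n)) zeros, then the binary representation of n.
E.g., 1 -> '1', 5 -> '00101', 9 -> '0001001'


num_bits = floor(log2(1338)) + 1 = 11
leading_zeros = num_bits - 1 = 10
binary(1338) = 10100111010

Elias gamma(1338) = '0000000000' + '10100111010' = 000000000010100111010 (21 bits)


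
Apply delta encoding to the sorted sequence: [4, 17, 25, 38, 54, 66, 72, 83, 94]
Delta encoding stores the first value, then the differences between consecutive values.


First value: 4
Deltas:
  17 - 4 = 13
  25 - 17 = 8
  38 - 25 = 13
  54 - 38 = 16
  66 - 54 = 12
  72 - 66 = 6
  83 - 72 = 11
  94 - 83 = 11


Delta encoded: [4, 13, 8, 13, 16, 12, 6, 11, 11]


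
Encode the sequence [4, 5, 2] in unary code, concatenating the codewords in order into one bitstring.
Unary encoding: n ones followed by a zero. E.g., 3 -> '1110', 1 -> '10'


Encode each number as n ones followed by a terminating 0:
  4 -> 11110 (5 bits)
  5 -> 111110 (6 bits)
  2 -> 110 (3 bits)
Total length = 5 + 6 + 3 = 14 bits.

Unary([4, 5, 2]) = 11110111110110 (14 bits)


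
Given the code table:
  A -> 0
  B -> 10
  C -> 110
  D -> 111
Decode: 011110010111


Decoding:
0 -> A
111 -> D
10 -> B
0 -> A
10 -> B
111 -> D


Result: ADBABD


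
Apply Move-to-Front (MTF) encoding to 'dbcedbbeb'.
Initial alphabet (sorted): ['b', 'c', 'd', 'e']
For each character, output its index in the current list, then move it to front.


MTF encoding:
'd': index 2 in ['b', 'c', 'd', 'e'] -> ['d', 'b', 'c', 'e']
'b': index 1 in ['d', 'b', 'c', 'e'] -> ['b', 'd', 'c', 'e']
'c': index 2 in ['b', 'd', 'c', 'e'] -> ['c', 'b', 'd', 'e']
'e': index 3 in ['c', 'b', 'd', 'e'] -> ['e', 'c', 'b', 'd']
'd': index 3 in ['e', 'c', 'b', 'd'] -> ['d', 'e', 'c', 'b']
'b': index 3 in ['d', 'e', 'c', 'b'] -> ['b', 'd', 'e', 'c']
'b': index 0 in ['b', 'd', 'e', 'c'] -> ['b', 'd', 'e', 'c']
'e': index 2 in ['b', 'd', 'e', 'c'] -> ['e', 'b', 'd', 'c']
'b': index 1 in ['e', 'b', 'd', 'c'] -> ['b', 'e', 'd', 'c']


Output: [2, 1, 2, 3, 3, 3, 0, 2, 1]


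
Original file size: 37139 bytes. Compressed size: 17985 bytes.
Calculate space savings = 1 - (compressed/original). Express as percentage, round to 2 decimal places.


ratio = compressed/original = 17985/37139 = 0.484262
savings = 1 - ratio = 1 - 0.484262 = 0.515738
as a percentage: 0.515738 * 100 = 51.57%

Space savings = 1 - 17985/37139 = 51.57%


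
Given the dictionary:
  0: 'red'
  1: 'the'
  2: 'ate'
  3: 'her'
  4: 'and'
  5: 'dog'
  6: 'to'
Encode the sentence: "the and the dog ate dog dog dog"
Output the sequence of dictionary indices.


Look up each word in the dictionary:
  'the' -> 1
  'and' -> 4
  'the' -> 1
  'dog' -> 5
  'ate' -> 2
  'dog' -> 5
  'dog' -> 5
  'dog' -> 5

Encoded: [1, 4, 1, 5, 2, 5, 5, 5]


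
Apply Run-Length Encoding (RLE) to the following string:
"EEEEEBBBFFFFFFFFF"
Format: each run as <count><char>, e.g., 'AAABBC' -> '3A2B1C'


Scanning runs left to right:
  i=0: run of 'E' x 5 -> '5E'
  i=5: run of 'B' x 3 -> '3B'
  i=8: run of 'F' x 9 -> '9F'

RLE = 5E3B9F


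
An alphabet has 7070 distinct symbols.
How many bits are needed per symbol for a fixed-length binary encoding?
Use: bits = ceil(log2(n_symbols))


log2(7070) = 12.7875
Bracket: 2^12 = 4096 < 7070 <= 2^13 = 8192
So ceil(log2(7070)) = 13

bits = ceil(log2(7070)) = ceil(12.7875) = 13 bits


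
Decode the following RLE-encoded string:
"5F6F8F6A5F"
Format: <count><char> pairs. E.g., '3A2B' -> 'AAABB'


Expanding each <count><char> pair:
  5F -> 'FFFFF'
  6F -> 'FFFFFF'
  8F -> 'FFFFFFFF'
  6A -> 'AAAAAA'
  5F -> 'FFFFF'

Decoded = FFFFFFFFFFFFFFFFFFFAAAAAAFFFFF


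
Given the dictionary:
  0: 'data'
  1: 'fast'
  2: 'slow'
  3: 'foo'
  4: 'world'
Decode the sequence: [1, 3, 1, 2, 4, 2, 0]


Look up each index in the dictionary:
  1 -> 'fast'
  3 -> 'foo'
  1 -> 'fast'
  2 -> 'slow'
  4 -> 'world'
  2 -> 'slow'
  0 -> 'data'

Decoded: "fast foo fast slow world slow data"


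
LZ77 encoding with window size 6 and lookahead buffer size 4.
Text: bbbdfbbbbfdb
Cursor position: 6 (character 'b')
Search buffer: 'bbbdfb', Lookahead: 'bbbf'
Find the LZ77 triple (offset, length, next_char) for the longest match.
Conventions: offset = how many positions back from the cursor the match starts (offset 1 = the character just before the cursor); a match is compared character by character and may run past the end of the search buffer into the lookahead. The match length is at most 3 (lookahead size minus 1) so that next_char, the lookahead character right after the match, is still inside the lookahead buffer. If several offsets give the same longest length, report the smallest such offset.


Try each offset into the search buffer:
  offset=1 (pos 5, char 'b'): match length 3
  offset=2 (pos 4, char 'f'): match length 0
  offset=3 (pos 3, char 'd'): match length 0
  offset=4 (pos 2, char 'b'): match length 1
  offset=5 (pos 1, char 'b'): match length 2
  offset=6 (pos 0, char 'b'): match length 3
Longest match has length 3, found at offsets 1, 6; take the smallest, offset 1.
next_char = character at position 6 + 3 = 9 -> 'f'

Best match: offset=1, length=3 (matching 'bbb' starting at position 5)
LZ77 triple: (1, 3, 'f')


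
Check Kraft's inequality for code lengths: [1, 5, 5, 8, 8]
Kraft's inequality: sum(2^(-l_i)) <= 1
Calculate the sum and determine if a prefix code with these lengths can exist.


Sum = 2^(-1) + 2^(-5) + 2^(-5) + 2^(-8) + 2^(-8)
    = 0.5 + 0.03125 + 0.03125 + 0.00390625 + 0.00390625
    = 146/256 = 0.5703125
Since 0.5703125 <= 1, Kraft's inequality IS satisfied.
A prefix code with these lengths CAN exist.

Kraft sum = 0.5703125. Satisfied.


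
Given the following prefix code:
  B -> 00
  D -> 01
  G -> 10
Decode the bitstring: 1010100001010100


Decoding step by step:
Bits 10 -> G
Bits 10 -> G
Bits 10 -> G
Bits 00 -> B
Bits 01 -> D
Bits 01 -> D
Bits 01 -> D
Bits 00 -> B


Decoded message: GGGBDDDB


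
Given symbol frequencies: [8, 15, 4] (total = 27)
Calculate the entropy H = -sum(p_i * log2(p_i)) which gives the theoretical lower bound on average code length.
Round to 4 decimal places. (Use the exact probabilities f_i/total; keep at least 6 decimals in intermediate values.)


Per-symbol terms -p_i * log2(p_i) with p_i = f_i/27:
  p = 8/27 = 0.296296: log2(p) = -1.754888, -p*log2(p) = 0.519967
  p = 15/27 = 0.555556: log2(p) = -0.847997, -p*log2(p) = 0.471109
  p = 4/27 = 0.148148: log2(p) = -2.754888, -p*log2(p) = 0.408131
H = 0.519967 + 0.471109 + 0.408131 = 1.399207

H = 1.3992 bits/symbol


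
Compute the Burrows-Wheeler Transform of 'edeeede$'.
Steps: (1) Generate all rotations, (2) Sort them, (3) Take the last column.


Rotations (sorted):
  0: $edeeede -> last char: e
  1: de$edeee -> last char: e
  2: deeede$e -> last char: e
  3: e$edeeed -> last char: d
  4: ede$edee -> last char: e
  5: edeeede$ -> last char: $
  6: eede$ede -> last char: e
  7: eeede$ed -> last char: d


BWT = eeede$ed


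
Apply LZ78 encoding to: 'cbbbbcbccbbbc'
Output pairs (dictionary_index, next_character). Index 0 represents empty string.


LZ78 encoding steps:
Dictionary: {0: ''}
Step 1: w='' (idx 0), next='c' -> output (0, 'c'), add 'c' as idx 1
Step 2: w='' (idx 0), next='b' -> output (0, 'b'), add 'b' as idx 2
Step 3: w='b' (idx 2), next='b' -> output (2, 'b'), add 'bb' as idx 3
Step 4: w='b' (idx 2), next='c' -> output (2, 'c'), add 'bc' as idx 4
Step 5: w='bc' (idx 4), next='c' -> output (4, 'c'), add 'bcc' as idx 5
Step 6: w='bb' (idx 3), next='b' -> output (3, 'b'), add 'bbb' as idx 6
Step 7: w='c' (idx 1), end of input -> output (1, '')


Encoded: [(0, 'c'), (0, 'b'), (2, 'b'), (2, 'c'), (4, 'c'), (3, 'b'), (1, '')]
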